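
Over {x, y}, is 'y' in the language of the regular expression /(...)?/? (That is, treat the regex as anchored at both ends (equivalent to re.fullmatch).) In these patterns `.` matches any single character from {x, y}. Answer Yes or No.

No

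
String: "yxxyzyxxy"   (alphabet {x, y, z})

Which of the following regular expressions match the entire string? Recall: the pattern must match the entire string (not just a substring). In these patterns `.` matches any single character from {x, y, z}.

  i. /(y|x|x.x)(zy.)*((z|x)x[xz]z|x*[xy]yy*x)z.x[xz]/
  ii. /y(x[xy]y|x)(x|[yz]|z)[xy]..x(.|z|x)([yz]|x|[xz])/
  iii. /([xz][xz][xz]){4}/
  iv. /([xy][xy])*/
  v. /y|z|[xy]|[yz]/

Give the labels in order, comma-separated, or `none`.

i → no match
ii → match
iii → no match
iv → no match
v → no match

ii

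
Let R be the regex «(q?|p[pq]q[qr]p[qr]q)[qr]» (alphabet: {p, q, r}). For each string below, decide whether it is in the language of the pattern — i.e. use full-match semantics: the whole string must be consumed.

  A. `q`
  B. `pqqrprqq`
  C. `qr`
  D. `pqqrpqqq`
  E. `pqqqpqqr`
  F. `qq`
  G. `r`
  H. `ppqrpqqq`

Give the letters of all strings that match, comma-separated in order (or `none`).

A → match
B → match
C → match
D → match
E → match
F → match
G → match
H → match

A, B, C, D, E, F, G, H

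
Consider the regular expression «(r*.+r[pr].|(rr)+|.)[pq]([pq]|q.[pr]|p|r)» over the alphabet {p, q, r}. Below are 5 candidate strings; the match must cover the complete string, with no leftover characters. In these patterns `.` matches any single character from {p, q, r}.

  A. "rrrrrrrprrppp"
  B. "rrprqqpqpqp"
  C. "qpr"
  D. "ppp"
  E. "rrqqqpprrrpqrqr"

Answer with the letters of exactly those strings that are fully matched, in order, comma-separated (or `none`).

A, C, D

A → match
B → no match
C → match
D → match
E → no match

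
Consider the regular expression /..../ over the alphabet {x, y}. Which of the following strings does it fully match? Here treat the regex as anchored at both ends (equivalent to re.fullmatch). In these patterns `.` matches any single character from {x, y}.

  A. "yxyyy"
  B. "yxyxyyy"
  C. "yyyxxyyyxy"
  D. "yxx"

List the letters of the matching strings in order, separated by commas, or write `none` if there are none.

A → no match
B → no match
C → no match
D → no match

none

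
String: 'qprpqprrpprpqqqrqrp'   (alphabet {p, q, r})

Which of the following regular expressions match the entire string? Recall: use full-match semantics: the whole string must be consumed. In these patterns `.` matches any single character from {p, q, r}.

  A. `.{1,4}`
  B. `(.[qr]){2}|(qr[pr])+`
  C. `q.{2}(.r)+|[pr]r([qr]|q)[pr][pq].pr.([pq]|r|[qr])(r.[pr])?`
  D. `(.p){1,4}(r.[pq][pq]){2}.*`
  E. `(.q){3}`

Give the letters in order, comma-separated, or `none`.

D

A → no match
B → no match
C → no match
D → match
E → no match — must end with 'q'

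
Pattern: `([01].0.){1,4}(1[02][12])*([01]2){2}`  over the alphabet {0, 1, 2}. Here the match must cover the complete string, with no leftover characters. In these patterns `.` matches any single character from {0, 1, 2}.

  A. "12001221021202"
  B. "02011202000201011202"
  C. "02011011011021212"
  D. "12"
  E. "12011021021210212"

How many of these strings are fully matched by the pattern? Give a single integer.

A → match
B → match
C → match
D → no match
E → match
Total matched: 4

4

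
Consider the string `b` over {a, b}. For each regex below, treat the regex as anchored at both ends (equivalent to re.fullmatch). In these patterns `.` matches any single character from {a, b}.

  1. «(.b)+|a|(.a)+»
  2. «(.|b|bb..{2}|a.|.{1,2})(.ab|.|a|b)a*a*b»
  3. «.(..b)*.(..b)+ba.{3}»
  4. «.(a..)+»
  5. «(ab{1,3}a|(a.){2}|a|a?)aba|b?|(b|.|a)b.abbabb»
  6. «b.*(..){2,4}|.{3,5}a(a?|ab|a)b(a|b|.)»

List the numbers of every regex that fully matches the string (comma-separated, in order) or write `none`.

5

1 → no match
2 → no match
3 → no match
4 → no match
5 → match
6 → no match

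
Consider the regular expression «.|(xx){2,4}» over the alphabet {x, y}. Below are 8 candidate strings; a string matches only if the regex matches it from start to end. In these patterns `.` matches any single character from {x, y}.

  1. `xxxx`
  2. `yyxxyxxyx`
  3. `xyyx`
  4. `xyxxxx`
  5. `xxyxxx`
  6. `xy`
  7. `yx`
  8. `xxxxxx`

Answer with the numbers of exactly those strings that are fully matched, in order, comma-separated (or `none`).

1, 8

1 → match
2 → no match
3 → no match
4 → no match
5 → no match
6 → no match
7 → no match
8 → match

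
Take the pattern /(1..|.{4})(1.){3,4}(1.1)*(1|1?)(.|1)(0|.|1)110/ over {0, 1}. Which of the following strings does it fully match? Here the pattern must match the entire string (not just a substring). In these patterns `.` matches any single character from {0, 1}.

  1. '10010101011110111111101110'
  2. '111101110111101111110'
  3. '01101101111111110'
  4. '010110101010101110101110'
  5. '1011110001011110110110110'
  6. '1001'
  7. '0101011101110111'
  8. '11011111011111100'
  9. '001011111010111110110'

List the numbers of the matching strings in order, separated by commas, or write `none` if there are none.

1 → match
2 → match
3 → no match
4 → no match
5 → no match
6. '1001' → no match — must end with '110'
7 → no match — must end with '110'
8 → no match — must end with '110'
9 → match

1, 2, 9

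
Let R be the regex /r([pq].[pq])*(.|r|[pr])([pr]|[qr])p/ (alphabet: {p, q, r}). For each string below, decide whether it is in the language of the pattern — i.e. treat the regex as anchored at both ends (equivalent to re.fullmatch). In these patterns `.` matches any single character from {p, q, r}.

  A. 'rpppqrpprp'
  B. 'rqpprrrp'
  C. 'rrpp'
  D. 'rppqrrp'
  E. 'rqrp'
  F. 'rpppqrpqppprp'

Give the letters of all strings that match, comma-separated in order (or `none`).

A, C, D, E, F

A. 'rpppqrpprp' → match
B. 'rqpprrrp' → no match
C. 'rrpp' → match
D. 'rppqrrp' → match
E. 'rqrp' → match
F → match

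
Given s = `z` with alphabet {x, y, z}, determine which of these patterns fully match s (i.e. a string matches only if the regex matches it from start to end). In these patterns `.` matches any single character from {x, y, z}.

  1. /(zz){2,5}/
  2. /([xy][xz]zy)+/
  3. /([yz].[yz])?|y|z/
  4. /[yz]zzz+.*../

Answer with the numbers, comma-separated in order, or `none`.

1 → no match — must start with `zz`
2 → no match — must end with `zy`
3 → match
4 → no match

3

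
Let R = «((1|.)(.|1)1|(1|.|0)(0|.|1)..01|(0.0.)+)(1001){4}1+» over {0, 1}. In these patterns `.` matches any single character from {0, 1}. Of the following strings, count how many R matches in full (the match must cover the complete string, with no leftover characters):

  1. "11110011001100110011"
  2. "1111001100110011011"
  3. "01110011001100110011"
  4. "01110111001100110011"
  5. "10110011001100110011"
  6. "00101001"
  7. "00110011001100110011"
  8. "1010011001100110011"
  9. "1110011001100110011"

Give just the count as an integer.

4

1 → match
2 → no match
3 → match
4 → no match
5 → match
6 → no match
7 → match
8 → no match
9 → no match
Total matched: 4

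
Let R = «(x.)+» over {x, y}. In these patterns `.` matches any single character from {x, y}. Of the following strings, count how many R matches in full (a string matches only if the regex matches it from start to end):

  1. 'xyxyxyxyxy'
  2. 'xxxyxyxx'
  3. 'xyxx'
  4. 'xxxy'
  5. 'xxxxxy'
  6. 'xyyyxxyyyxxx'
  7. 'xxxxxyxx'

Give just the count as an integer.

1 → match
2 → match
3 → match
4 → match
5 → match
6 → no match
7 → match
Total matched: 6

6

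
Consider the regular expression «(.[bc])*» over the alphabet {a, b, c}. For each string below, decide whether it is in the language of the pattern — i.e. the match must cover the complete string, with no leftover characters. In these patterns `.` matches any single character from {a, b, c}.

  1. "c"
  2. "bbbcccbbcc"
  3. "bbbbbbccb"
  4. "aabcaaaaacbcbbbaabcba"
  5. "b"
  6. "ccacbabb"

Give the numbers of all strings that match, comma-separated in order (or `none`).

1. "c" → no match
2. "bbbcccbbcc" → match
3. "bbbbbbccb" → no match
4 → no match
5. "b" → no match
6. "ccacbabb" → no match

2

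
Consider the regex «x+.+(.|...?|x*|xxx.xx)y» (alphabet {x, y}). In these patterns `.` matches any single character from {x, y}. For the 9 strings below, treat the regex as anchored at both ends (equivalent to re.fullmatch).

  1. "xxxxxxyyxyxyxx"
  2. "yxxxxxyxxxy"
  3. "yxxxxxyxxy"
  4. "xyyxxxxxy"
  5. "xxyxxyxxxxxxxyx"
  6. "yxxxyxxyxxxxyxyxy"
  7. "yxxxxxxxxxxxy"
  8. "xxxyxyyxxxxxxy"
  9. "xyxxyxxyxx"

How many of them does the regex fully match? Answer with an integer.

1 → no match — must end with "y"
2 → no match — must start with "x"
3 → no match — must start with "x"
4 → match
5 → no match — must end with "y"
6 → no match — must start with "x"
7 → no match — must start with "x"
8 → match
9 → no match — must end with "y"
Total matched: 2

2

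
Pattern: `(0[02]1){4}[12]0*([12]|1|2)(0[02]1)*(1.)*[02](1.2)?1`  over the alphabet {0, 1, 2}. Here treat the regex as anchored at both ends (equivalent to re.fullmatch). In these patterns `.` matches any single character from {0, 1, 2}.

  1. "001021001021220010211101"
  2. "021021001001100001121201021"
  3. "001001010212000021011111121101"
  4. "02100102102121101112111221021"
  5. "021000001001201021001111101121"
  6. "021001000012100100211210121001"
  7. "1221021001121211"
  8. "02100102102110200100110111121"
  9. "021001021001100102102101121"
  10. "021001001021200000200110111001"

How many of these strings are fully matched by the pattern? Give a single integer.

6

1 → match
2 → match
3 → no match
4 → match
5 → no match
6 → no match
7 → no match — must start with "0"
8 → match
9 → match
10 → match
Total matched: 6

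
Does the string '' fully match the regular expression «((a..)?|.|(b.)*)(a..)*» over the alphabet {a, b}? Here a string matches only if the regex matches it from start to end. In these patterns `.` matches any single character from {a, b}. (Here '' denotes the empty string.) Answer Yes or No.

Yes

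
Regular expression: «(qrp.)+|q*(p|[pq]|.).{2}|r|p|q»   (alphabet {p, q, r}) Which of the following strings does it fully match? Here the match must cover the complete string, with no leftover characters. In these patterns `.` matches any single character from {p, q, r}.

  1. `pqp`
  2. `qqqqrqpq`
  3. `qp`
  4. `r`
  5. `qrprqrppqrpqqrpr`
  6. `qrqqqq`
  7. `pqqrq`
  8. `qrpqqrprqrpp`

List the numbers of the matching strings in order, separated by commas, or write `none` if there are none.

1 → match
2 → no match
3 → no match
4 → match
5 → match
6 → no match
7 → no match
8 → match

1, 4, 5, 8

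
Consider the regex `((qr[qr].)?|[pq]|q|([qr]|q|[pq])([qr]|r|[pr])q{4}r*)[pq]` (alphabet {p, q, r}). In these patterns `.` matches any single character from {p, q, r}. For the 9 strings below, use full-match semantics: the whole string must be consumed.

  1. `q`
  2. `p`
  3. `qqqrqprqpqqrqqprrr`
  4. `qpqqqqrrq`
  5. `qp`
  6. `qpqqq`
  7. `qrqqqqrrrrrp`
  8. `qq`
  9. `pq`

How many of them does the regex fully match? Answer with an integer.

7

1 → match
2 → match
3 → no match
4 → match
5 → match
6 → no match
7 → match
8 → match
9 → match
Total matched: 7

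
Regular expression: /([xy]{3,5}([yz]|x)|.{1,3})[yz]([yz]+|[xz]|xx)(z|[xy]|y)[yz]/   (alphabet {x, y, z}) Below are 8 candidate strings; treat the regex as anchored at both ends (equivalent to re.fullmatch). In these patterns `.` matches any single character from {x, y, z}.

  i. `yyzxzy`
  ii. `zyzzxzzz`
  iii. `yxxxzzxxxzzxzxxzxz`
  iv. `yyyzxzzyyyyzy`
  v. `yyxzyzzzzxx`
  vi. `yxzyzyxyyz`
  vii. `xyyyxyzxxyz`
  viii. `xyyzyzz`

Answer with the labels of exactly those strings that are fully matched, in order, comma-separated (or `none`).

i, vii, viii

i → match
ii → no match
iii → no match
iv → no match
v → no match
vi → no match
vii → match
viii → match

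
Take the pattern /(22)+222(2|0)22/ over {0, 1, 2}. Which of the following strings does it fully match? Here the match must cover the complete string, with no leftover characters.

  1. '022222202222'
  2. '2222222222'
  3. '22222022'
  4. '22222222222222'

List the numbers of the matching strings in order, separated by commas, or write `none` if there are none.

2, 3, 4

1 → no match — must start with '22'
2 → match
3 → match
4 → match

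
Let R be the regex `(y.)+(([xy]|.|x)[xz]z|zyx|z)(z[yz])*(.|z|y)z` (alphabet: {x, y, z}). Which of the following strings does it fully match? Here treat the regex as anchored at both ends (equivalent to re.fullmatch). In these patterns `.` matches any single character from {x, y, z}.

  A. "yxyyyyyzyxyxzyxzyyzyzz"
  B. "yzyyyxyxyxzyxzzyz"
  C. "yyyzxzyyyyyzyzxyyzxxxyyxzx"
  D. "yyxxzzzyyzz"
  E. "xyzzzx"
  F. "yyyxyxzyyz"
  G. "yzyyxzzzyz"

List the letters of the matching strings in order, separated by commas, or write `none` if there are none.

A → no match
B → match
C → no match — must end with "z"
D → no match
E → no match — must start with "y"
F → no match
G → no match

B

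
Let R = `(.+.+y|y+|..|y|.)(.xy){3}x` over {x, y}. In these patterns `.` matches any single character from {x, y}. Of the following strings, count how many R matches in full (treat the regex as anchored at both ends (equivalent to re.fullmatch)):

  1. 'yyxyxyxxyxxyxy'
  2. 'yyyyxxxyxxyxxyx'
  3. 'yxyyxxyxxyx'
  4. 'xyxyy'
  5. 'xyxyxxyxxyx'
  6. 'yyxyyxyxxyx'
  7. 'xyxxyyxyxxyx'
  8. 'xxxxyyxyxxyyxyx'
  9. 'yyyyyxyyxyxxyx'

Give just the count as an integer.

5

1 → no match — must end with 'xyx'
2 → no match
3. 'yxyyxxyxxyx' → no match
4. 'xyxyy' → no match — must end with 'xyx'
5. 'xyxyxxyxxyx' → match
6. 'yyxyyxyxxyx' → match
7. 'xyxxyyxyxxyx' → match
8 → match
9 → match
Total matched: 5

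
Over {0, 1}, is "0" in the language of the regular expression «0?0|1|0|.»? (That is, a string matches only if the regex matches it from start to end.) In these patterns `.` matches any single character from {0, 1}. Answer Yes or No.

Yes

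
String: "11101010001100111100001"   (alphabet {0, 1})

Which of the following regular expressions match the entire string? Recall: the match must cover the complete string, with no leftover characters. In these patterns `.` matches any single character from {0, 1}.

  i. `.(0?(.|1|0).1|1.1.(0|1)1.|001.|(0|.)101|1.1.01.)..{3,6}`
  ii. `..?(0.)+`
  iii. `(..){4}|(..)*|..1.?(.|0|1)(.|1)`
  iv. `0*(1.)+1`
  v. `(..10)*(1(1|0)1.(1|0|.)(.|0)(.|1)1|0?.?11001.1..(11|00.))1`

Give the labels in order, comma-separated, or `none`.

i → no match
ii → no match
iii → no match
iv → no match
v → match

v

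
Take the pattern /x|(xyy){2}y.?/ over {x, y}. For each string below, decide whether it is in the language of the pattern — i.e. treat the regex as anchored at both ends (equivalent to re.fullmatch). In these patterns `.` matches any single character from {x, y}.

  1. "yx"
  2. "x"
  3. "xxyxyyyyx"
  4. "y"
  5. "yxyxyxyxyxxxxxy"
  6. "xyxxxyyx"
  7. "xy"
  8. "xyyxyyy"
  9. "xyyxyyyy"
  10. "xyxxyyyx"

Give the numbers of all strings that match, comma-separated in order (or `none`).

2, 8, 9

1 → no match
2 → match
3 → no match
4 → no match
5 → no match
6 → no match
7 → no match
8 → match
9 → match
10 → no match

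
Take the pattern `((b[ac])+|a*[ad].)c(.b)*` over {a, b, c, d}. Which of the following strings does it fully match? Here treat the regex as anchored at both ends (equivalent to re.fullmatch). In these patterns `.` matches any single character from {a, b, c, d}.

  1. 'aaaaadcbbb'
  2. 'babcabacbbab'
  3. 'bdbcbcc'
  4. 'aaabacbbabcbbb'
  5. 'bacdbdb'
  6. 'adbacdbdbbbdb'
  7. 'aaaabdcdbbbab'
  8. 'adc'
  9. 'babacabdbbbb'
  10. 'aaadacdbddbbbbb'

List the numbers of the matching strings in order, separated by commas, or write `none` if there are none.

1. 'aaaaadcbbb' → no match
2. 'babcabacbbab' → no match
3. 'bdbcbcc' → no match
4 → no match
5. 'bacdbdb' → match
6 → no match
7 → no match
8. 'adc' → match
9. 'babacabdbbbb' → no match
10 → no match

5, 8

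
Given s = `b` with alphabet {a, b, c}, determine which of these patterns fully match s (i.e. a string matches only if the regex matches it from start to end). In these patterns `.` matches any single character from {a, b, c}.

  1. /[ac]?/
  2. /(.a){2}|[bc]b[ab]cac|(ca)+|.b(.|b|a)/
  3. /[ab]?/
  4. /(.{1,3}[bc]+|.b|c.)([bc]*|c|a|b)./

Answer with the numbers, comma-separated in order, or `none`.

1 → no match
2 → no match
3 → match
4 → no match

3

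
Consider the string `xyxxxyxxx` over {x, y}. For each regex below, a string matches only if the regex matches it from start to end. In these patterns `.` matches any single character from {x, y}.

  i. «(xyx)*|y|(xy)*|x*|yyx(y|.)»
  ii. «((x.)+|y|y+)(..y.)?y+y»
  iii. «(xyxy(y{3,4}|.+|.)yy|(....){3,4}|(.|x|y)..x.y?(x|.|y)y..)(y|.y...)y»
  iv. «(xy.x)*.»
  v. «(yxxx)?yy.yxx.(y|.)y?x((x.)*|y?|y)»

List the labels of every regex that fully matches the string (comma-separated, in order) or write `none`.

i → no match
ii → no match — must end with `yy`
iii → no match — must end with `y`
iv → match
v → no match

iv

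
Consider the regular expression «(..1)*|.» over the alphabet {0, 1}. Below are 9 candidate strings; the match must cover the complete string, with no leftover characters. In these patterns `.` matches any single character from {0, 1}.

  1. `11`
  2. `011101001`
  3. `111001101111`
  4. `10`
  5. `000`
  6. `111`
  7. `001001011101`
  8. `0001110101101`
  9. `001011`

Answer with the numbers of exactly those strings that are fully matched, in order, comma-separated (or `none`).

1 → no match
2 → match
3 → match
4 → no match
5 → no match
6 → match
7 → match
8 → no match
9 → match

2, 3, 6, 7, 9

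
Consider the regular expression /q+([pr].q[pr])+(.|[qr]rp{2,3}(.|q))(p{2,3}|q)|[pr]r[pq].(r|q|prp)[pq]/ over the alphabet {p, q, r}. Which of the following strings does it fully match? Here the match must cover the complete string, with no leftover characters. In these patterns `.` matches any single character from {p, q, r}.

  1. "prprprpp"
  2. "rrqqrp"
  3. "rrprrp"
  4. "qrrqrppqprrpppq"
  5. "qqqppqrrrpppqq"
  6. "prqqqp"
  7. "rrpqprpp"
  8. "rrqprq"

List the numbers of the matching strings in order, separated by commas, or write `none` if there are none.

1, 2, 3, 4, 5, 6, 7, 8

1 → match
2 → match
3 → match
4 → match
5 → match
6 → match
7 → match
8 → match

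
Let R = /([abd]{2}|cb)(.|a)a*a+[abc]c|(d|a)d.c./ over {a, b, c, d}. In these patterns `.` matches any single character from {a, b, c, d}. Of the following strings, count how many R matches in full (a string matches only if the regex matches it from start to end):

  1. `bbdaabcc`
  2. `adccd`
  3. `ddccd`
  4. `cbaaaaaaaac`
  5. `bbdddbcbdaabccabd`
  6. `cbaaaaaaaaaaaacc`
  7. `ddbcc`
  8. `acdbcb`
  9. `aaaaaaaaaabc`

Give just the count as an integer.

6

1. `bbdaabcc` → no match
2. `adccd` → match
3. `ddccd` → match
4. `cbaaaaaaaac` → match
5 → no match
6 → match
7. `ddbcc` → match
8. `acdbcb` → no match
9. `aaaaaaaaaabc` → match
Total matched: 6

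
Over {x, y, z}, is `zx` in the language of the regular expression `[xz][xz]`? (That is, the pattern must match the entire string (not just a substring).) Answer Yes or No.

Yes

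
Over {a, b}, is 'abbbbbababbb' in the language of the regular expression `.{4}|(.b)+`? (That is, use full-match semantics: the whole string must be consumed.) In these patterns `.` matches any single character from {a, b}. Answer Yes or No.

Yes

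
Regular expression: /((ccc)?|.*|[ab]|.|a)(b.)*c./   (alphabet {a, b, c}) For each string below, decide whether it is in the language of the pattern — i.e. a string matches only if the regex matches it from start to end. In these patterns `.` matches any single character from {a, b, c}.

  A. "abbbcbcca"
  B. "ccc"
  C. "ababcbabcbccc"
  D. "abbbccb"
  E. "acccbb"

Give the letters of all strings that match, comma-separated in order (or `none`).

A, B, C, D

A → match
B → match
C → match
D → match
E → no match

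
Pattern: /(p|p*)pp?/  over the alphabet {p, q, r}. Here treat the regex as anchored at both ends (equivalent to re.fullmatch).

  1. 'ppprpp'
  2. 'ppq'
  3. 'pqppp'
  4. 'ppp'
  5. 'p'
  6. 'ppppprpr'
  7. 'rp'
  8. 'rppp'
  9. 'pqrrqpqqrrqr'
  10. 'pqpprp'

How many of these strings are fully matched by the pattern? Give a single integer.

2

1 → no match
2 → no match
3 → no match
4 → match
5 → match
6 → no match
7 → no match
8 → no match
9 → no match
10 → no match
Total matched: 2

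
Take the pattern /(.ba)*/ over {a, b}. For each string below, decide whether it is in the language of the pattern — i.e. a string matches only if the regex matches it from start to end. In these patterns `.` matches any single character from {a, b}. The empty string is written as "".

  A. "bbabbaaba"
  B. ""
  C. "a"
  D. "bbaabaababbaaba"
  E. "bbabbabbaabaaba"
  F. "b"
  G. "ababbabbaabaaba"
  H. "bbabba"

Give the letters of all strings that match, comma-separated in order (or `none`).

A, B, D, E, G, H

A → match
B → match
C → no match
D → match
E → match
F → no match
G → match
H → match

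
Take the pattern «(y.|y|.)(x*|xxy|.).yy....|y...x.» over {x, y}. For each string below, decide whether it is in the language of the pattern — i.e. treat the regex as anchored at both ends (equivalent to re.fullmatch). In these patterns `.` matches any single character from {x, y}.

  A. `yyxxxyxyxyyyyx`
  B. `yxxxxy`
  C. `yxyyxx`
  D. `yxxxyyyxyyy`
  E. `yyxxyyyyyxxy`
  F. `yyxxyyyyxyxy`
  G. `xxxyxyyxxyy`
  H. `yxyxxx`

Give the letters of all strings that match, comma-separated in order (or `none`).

B, C, D, E, F, G, H

A → no match
B → match
C → match
D → match
E → match
F → match
G → match
H → match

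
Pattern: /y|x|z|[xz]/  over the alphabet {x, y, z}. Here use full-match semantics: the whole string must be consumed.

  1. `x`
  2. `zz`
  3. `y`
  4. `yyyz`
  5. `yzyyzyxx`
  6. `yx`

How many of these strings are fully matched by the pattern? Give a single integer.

1 → match
2 → no match
3 → match
4 → no match
5 → no match
6 → no match
Total matched: 2

2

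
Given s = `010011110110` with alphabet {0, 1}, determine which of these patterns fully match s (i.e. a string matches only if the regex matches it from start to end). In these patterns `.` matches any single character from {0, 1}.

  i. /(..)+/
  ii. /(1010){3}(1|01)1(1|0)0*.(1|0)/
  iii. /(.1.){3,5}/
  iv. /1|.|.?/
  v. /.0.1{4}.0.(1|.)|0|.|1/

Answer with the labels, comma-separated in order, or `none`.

i, iii

i → match
ii → no match — must start with `1010`
iii → match
iv → no match
v → no match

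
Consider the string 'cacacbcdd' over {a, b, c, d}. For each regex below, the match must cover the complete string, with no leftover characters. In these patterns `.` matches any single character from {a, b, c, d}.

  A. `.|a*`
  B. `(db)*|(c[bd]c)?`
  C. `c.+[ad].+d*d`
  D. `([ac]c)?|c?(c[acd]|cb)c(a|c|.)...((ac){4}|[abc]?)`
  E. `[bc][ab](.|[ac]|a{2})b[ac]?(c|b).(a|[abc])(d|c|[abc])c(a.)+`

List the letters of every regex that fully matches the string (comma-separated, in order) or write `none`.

C

A → no match
B → no match
C → match
D → no match
E → no match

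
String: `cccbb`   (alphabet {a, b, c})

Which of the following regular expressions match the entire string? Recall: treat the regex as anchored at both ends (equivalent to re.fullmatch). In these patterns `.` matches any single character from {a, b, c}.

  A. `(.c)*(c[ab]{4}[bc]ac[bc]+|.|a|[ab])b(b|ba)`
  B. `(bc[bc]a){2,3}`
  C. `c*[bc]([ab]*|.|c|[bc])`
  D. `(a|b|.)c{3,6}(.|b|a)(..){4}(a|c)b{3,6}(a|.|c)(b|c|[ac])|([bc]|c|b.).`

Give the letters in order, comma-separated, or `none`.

A → match
B → no match — must start with `bc`
C → match
D → no match

A, C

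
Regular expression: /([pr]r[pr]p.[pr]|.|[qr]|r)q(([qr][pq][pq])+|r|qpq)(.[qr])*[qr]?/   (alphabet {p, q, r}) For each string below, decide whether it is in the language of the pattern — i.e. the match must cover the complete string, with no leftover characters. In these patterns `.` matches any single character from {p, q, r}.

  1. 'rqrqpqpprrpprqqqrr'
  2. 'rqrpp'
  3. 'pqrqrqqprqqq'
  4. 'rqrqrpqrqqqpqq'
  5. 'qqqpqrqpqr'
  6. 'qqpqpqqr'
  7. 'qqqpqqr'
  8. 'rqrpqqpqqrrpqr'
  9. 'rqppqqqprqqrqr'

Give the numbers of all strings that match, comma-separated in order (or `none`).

2, 3, 4, 5, 7

1 → no match
2 → match
3 → match
4 → match
5 → match
6 → no match
7 → match
8 → no match
9 → no match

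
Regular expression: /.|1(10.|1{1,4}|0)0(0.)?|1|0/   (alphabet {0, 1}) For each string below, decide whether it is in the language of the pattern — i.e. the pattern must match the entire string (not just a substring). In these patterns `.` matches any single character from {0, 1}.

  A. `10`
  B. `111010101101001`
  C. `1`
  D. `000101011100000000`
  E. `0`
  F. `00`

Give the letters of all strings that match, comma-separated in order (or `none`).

C, E

A. `10` → no match
B → no match
C. `1` → match
D → no match
E. `0` → match
F. `00` → no match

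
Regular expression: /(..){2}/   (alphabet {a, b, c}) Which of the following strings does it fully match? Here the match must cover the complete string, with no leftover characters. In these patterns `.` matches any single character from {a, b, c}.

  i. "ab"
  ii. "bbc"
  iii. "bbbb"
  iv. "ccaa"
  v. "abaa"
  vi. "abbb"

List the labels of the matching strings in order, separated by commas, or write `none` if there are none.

i → no match
ii → no match
iii → match
iv → match
v → match
vi → match

iii, iv, v, vi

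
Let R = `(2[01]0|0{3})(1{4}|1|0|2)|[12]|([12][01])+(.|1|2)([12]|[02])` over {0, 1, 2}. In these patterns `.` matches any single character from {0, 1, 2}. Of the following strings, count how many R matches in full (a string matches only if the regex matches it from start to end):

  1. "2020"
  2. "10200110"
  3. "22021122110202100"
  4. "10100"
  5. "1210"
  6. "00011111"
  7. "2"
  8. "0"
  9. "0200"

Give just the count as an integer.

2

1 → match
2 → no match
3 → no match
4 → no match
5 → no match
6 → no match
7 → match
8 → no match
9 → no match
Total matched: 2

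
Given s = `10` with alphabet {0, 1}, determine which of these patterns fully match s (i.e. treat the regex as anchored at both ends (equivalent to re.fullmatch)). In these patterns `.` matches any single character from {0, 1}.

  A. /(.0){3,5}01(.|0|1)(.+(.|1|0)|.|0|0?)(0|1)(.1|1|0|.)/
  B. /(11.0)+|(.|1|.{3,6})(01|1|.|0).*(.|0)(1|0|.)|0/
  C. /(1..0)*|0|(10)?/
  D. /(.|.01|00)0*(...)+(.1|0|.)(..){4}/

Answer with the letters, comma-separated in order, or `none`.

A → no match
B → no match
C → match
D → no match

C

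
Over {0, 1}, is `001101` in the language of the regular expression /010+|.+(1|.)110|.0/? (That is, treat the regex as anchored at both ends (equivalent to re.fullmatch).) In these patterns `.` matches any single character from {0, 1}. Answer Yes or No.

No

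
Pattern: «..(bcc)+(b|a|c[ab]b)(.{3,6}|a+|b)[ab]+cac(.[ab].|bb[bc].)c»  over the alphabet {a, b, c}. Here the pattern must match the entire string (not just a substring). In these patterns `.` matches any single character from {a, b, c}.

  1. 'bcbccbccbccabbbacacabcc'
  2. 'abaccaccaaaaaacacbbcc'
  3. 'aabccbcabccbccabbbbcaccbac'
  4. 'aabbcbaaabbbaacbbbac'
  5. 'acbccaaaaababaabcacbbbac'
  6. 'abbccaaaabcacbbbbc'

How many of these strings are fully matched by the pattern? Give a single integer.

1 → match
2 → no match
3 → no match
4 → no match
5 → match
6 → match
Total matched: 3

3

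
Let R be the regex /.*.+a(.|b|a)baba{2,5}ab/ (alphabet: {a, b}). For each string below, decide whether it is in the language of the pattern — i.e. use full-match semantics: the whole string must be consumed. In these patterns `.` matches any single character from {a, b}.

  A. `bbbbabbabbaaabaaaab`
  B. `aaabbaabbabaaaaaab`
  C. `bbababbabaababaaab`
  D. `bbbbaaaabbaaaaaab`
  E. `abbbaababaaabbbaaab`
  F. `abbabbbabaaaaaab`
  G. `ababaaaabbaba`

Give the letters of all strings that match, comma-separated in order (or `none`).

A → no match
B → match
C → match
D → no match
E → no match
F → no match
G → no match — must end with `aab`

B, C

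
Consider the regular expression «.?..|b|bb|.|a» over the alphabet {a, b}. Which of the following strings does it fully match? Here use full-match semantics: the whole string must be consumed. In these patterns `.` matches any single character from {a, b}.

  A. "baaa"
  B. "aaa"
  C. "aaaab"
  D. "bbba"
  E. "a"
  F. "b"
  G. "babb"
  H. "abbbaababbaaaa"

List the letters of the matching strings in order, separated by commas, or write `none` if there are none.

A. "baaa" → no match
B. "aaa" → match
C. "aaaab" → no match
D. "bbba" → no match
E. "a" → match
F. "b" → match
G. "babb" → no match
H → no match

B, E, F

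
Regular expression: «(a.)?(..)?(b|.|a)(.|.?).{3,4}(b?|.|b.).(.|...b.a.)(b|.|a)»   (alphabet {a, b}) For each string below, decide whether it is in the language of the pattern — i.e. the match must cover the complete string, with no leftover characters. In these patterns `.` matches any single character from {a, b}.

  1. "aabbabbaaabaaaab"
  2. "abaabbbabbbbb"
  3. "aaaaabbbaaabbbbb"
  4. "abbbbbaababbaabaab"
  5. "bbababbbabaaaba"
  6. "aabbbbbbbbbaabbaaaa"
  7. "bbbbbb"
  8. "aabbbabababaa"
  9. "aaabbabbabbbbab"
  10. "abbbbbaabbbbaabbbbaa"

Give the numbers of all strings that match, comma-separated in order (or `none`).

1 → no match
2 → match
3 → no match
4 → no match
5 → no match
6 → match
7. "bbbbbb" → no match
8 → match
9 → match
10 → no match

2, 6, 8, 9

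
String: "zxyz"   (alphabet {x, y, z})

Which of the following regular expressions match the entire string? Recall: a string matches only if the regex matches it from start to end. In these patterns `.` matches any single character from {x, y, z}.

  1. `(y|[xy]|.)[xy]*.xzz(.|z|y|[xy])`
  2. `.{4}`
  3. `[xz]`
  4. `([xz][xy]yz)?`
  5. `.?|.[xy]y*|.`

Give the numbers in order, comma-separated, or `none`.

2, 4

1 → no match
2 → match
3 → no match
4 → match
5 → no match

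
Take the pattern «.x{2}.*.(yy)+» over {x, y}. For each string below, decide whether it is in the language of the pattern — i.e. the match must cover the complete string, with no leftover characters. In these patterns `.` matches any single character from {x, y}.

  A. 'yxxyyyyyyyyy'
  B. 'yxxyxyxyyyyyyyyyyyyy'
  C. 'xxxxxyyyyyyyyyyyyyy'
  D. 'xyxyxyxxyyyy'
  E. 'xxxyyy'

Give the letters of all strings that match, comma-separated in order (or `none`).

A, B, C, E

A. 'yxxyyyyyyyyy' → match
B → match
C → match
D. 'xyxyxyxxyyyy' → no match
E. 'xxxyyy' → match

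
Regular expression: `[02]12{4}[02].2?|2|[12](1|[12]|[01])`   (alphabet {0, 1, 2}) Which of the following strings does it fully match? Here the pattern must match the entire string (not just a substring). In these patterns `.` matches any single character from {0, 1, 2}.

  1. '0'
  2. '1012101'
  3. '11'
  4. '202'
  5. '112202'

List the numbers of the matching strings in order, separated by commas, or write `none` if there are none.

1 → no match
2 → no match
3 → match
4 → no match
5 → no match

3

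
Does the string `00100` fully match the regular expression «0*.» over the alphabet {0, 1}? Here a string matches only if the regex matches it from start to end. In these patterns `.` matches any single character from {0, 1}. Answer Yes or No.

No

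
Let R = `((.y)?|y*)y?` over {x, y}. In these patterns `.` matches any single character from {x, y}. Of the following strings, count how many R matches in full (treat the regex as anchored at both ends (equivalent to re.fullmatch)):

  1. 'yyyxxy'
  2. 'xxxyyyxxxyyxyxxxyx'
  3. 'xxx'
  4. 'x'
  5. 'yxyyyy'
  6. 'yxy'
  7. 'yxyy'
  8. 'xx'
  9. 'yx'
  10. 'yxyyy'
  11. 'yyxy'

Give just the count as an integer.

1 → no match
2 → no match
3 → no match
4 → no match
5 → no match
6 → no match
7 → no match
8 → no match
9 → no match
10 → no match
11 → no match
Total matched: 0

0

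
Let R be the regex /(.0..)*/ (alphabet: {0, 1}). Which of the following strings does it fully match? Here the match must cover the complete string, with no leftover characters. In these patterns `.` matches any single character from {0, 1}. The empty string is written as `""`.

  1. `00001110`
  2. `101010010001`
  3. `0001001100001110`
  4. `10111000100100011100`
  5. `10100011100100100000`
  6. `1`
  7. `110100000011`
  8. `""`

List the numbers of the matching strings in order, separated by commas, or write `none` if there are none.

2, 5, 8

1 → no match
2 → match
3 → no match
4 → no match
5 → match
6 → no match
7 → no match
8 → match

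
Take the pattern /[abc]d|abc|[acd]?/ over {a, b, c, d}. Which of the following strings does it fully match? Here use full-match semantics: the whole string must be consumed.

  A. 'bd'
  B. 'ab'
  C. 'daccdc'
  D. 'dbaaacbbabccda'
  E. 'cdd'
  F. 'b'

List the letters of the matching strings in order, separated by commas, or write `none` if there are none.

A

A → match
B → no match
C → no match
D → no match
E → no match
F → no match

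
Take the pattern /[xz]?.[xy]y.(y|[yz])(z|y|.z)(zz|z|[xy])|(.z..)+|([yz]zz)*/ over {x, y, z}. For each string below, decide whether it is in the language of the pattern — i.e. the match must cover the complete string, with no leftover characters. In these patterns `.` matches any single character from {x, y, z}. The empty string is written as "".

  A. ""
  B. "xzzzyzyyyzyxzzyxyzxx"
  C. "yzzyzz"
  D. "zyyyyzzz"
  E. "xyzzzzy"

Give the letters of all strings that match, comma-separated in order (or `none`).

A, B, C, D

A → match
B → match
C → match
D → match
E → no match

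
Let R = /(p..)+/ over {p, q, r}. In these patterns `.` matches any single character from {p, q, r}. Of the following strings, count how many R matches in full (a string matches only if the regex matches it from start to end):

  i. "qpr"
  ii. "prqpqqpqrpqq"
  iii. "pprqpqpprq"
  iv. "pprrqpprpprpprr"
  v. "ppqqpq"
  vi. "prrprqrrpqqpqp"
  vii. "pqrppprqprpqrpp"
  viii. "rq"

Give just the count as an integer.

1

i → no match — must start with "p"
ii → match
iii → no match
iv → no match
v → no match
vi → no match
vii → no match
viii → no match — must start with "p"
Total matched: 1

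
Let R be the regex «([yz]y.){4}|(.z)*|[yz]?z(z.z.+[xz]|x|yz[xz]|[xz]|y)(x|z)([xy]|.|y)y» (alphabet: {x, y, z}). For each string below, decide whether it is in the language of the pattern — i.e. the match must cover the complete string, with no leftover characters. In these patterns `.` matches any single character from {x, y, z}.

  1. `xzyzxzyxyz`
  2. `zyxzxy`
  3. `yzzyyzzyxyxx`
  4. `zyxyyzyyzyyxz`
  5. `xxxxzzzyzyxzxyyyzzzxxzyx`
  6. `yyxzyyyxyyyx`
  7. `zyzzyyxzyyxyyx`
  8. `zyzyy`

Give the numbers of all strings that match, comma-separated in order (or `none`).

8

1 → no match
2 → no match
3 → no match
4 → no match
5 → no match
6 → no match
7 → no match
8 → match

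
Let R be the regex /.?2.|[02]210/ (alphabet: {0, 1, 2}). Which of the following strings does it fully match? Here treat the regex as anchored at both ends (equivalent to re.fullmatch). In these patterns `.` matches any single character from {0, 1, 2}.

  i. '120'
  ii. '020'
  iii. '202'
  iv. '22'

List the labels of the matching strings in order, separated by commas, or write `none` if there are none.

i, ii, iv

i → match
ii → match
iii → no match
iv → match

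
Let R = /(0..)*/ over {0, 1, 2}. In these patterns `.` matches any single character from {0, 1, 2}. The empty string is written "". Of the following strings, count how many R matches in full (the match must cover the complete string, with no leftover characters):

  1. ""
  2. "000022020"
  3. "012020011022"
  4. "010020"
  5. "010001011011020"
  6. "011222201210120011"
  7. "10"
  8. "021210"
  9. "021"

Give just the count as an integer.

6

1. "" → match
2. "000022020" → match
3. "012020011022" → match
4. "010020" → match
5 → match
6 → no match
7. "10" → no match
8. "021210" → no match
9. "021" → match
Total matched: 6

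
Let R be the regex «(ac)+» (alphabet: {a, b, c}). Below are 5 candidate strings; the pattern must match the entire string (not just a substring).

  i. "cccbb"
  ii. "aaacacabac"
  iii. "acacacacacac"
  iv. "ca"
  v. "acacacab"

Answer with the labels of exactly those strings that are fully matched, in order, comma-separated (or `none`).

i → no match — must start with "ac"
ii → no match — must start with "ac"
iii → match
iv → no match — must start with "ac"
v → no match — must end with "ac"

iii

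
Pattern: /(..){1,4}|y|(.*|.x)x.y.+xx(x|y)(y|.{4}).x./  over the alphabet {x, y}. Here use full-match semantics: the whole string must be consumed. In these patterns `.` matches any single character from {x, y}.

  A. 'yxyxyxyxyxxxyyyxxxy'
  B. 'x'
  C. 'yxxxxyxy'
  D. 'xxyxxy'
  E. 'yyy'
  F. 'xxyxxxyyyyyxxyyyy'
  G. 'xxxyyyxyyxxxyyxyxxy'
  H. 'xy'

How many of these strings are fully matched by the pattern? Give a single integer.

A → no match
B → no match
C → match
D → match
E → no match
F → no match
G → match
H → match
Total matched: 4

4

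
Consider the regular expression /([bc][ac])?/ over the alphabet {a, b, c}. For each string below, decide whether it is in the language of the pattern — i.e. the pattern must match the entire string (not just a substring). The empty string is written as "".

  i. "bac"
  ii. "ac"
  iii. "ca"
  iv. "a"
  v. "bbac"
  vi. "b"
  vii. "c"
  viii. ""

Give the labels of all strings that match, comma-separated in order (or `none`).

iii, viii

i → no match
ii → no match
iii → match
iv → no match
v → no match
vi → no match
vii → no match
viii → match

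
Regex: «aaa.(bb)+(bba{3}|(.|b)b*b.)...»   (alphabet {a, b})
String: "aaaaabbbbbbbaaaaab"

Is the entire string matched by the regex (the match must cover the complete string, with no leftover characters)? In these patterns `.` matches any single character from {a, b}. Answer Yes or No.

No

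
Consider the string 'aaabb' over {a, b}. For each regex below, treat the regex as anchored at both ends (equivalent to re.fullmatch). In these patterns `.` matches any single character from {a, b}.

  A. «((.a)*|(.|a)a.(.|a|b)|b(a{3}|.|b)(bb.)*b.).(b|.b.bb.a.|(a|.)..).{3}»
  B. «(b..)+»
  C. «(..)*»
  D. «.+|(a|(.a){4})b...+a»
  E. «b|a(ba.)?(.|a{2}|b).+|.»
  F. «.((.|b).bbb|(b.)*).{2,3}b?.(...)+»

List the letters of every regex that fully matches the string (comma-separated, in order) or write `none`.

A → no match
B → no match — must start with 'b'
C → no match
D → match
E → match
F → no match

D, E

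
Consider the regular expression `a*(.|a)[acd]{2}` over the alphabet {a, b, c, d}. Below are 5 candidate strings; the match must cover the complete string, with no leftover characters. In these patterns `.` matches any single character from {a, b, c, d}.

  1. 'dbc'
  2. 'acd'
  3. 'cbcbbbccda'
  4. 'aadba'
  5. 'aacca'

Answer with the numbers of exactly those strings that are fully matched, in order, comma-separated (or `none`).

1 → no match
2 → match
3 → no match
4 → no match
5 → match

2, 5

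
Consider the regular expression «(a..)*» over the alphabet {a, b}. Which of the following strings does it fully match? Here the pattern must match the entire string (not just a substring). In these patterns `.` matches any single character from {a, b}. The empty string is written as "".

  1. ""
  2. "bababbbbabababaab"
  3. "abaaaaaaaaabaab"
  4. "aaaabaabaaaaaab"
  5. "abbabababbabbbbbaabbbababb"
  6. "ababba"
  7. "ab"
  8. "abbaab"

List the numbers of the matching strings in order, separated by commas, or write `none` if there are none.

1, 3, 4, 8

1 → match
2 → no match
3 → match
4 → match
5 → no match
6 → no match
7 → no match
8 → match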